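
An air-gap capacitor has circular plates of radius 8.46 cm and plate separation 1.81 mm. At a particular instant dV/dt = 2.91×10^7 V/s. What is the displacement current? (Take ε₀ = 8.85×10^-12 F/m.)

C = ε₀A/d = (8.85×10^-12)(0.02248)/(1.81×10^-3) = 1.099×10^-10 F.
I_d = C dV/dt = (1.099×10^-10)(2.91×10^7) = 3.20×10^-3 A.

3.20×10^-3 A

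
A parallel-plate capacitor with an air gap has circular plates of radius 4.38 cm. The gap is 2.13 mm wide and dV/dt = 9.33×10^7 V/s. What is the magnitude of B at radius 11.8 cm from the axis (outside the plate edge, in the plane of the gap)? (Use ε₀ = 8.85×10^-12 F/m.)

dE/dt = (dV/dt)/d = 4.380×10^10 V/(m·s); I_d = ε₀(πR²)(dE/dt) = (8.85×10^-12)(6.027×10^-3)(4.380×10^10) = 2.336×10^-3 A.
With r > R the enclosed displacement current is the full I_d; B = μ₀ I_d / (2πr) = 3.96×10^-9 T.

3.96×10^-9 T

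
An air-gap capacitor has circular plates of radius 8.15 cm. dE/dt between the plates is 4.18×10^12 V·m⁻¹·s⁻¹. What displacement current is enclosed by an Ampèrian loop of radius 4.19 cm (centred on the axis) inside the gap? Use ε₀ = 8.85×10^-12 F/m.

0.204 A

I_d = ε₀ dΦ_E/dt = ε₀ πR² (dE/dt) = (8.85×10^-12)(0.02087)(4.18×10^12) = 0.7720 A through the full plate area.
The field is uniform, so I_d,enc = I_d (r/R)² = (0.7720)(4.19/8.15)² = 0.204 A.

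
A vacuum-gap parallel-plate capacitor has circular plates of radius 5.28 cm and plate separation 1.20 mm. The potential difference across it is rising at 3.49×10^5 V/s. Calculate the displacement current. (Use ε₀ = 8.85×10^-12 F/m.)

C = ε₀A/d = (8.85×10^-12)(8.758×10^-3)/(1.20×10^-3) = 6.459×10^-11 F.
I_d = C dV/dt = (6.459×10^-11)(3.49×10^5) = 2.25×10^-5 A.

2.25×10^-5 A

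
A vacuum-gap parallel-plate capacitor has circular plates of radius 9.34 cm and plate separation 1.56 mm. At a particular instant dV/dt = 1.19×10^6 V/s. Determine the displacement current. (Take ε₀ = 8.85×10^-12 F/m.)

1.85×10^-4 A

E = V/d so dE/dt = (dV/dt)/d = 7.628×10^8 V/(m·s), and I_d = ε₀ A dE/dt = (8.85×10^-12)(0.02741)(7.628×10^8) = 1.85×10^-4 A.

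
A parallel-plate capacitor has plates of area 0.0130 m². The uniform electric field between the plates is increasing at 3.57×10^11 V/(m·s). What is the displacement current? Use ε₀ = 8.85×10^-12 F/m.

The displacement current is ε₀ times dΦ_E/dt = ε₀ A dE/dt = (8.85×10^-12)(0.0130)(3.57×10^11) = 0.0411 A.

0.0411 A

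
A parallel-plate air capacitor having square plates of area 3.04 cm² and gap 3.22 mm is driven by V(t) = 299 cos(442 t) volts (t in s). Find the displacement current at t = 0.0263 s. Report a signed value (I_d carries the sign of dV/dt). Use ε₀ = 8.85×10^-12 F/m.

8.93×10^-8 A

dV/dt = (299)(442)·−sin(11.6246) = 1.069×10^5 V/s.
I_d = C dV/dt with C = ε₀A/d = (8.85×10^-12)(3.04×10^-4)/(3.22×10^-3) = 8.355×10^-13 F, so I_d = (8.355×10^-13)(1.069×10^5) = 8.93×10^-8 A.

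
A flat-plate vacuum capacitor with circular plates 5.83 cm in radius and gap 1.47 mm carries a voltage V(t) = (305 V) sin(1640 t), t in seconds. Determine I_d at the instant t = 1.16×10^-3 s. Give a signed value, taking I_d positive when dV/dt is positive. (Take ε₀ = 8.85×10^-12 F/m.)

dE/dt = (V₀ω/d)·cos(ωt) with ωt = 1.9024 rad: (305)(1640)(-0.3256)/(1.47×10^-3) = -1.108×10^8 V/(m·s).
I_d = ε₀ A dE/dt = (8.85×10^-12)(0.01068)(-1.108×10^8) = -1.05×10^-5 A.

-1.05×10^-5 A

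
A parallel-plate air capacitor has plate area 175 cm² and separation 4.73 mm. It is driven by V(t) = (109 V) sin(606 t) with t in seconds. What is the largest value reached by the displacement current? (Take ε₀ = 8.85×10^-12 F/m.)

2.16×10^-6 A

(dE/dt)_max = V₀ω/d = 1.396×10^7 V/(m·s); ω = 606 rad/s.
I_d,max = ε₀ A (dE/dt)_max = (8.85×10^-12)(0.0175)(1.396×10^7) = 2.16×10^-6 A.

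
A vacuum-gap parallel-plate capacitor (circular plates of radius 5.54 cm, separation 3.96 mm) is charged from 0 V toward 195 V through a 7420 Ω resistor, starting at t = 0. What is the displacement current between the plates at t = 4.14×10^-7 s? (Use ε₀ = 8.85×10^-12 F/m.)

1.97×10^-3 A

With C = ε₀A/d = (8.85×10^-12)(9.642×10^-3)/(3.96×10^-3) = 2.155×10^-11 F, the time constant is τ = RC = 1.599×10^-7 s, so t/τ = 2.589 and e^(−t/τ) = 0.07510.
I_d = I_cond = (V₀/R) e^(−t/τ) = (0.02628)(0.07510) = 1.97×10^-3 A.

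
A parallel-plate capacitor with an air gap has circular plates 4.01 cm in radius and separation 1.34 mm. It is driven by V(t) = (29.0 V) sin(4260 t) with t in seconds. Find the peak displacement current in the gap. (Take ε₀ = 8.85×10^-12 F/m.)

C = ε₀A/d = (8.85×10^-12)(5.052×10^-3)/(1.34×10^-3) = 3.337×10^-11 F; ω = 4260 rad/s.
I_d = C dV/dt, so |I_d|_max = C V₀ ω = (3.337×10^-11)(29.0)(4260) = 4.12×10^-6 A.

4.12×10^-6 A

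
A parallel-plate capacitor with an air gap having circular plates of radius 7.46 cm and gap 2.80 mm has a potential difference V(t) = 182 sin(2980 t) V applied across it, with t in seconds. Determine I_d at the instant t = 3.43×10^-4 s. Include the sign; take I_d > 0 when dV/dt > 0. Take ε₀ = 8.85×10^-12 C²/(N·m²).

dV/dt = (182)(2980)·cos(1.02214) = 2.829×10^5 V/s.
I_d = C dV/dt with C = ε₀A/d = (8.85×10^-12)(0.01748)/(2.80×10^-3) = 5.525×10^-11 F, so I_d = (5.525×10^-11)(2.829×10^5) = 1.56×10^-5 A.

1.56×10^-5 A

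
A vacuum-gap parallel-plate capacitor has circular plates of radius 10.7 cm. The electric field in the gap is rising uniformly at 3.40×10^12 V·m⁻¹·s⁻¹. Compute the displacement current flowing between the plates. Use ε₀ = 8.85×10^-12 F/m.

1.08 A

The displacement current is ε₀ times dΦ_E/dt = ε₀ A dE/dt = (8.85×10^-12)(0.03597)(3.40×10^12) = 1.08 A.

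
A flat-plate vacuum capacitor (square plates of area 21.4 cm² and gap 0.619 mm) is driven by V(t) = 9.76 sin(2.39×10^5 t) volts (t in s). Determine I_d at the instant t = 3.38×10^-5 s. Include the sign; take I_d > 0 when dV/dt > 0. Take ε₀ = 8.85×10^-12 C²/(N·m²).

C = ε₀A/d = (8.85×10^-12)(2.14×10^-3)/(6.19×10^-4) = 3.060×10^-11 F. dV/dt = V₀ω·cos(ωt); at ωt = 8.0782 rad this factor is -0.2223.
I_d = C dV/dt = (3.060×10^-11)(9.76)(2.39×10^5)(-0.2223) = -1.59×10^-5 A.

-1.59×10^-5 A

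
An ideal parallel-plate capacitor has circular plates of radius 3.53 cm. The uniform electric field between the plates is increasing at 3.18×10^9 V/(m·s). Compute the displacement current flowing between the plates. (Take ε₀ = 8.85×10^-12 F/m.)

1.10×10^-4 A

I_d = ε₀ A (dE/dt) = (8.85×10^-12)(3.915×10^-3 m²)(3.18×10^9) = 1.10×10^-4 A.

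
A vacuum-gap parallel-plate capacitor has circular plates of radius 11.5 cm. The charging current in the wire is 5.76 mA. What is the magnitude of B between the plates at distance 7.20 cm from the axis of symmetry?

6.27×10^-9 T

Between the plates the displacement current equals the wire current: I_d = 5.76 mA = 5.76×10^-3 A.
An Ampèrian loop of radius r encloses a fraction (r/R)² of I_d. Then B·2πr = μ₀ I_d (r/R)², giving B = μ₀ I_d r/(2πR²) = 6.27×10^-9 T.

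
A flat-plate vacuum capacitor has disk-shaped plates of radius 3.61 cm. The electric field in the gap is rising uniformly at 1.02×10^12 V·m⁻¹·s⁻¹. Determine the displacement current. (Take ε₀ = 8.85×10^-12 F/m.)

0.0370 A

I_d = ε₀ A (dE/dt) = (8.85×10^-12)(4.094×10^-3 m²)(1.02×10^12) = 0.0370 A.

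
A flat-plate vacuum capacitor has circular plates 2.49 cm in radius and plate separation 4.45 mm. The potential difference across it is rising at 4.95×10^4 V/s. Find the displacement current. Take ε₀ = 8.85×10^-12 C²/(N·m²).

C = ε₀A/d = (8.85×10^-12)(1.948×10^-3)/(4.45×10^-3) = 3.874×10^-12 F.
I_d = C dV/dt = (3.874×10^-12)(4.95×10^4) = 1.92×10^-7 A.

1.92×10^-7 A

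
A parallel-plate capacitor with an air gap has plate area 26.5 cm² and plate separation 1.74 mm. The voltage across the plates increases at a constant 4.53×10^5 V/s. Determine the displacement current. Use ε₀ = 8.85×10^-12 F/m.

6.11×10^-6 A

The displacement current equals the charging current C dV/dt. With C = ε₀A/d = (8.85×10^-12)(2.65×10^-3)/(1.74×10^-3) = 1.348×10^-11 F, I_d = (1.348×10^-11)(4.53×10^5) = 6.11×10^-6 A.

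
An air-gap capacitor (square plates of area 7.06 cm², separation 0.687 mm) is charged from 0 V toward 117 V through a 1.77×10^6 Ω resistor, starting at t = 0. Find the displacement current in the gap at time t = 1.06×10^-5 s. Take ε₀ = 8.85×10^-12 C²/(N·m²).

C = ε₀A/d = (8.85×10^-12)(7.06×10^-4)/(6.87×10^-4) = 9.095×10^-12 F, so τ = RC = 1.610×10^-5 s.
The conduction current is I(t) = (V₀/R) e^(−t/τ), and the displacement current between the plates equals it.
t/τ = 0.6584; I_d = (117/1.77×10^6) · e^(−0.6584) = (6.610×10^-5)(0.5177) = 3.42×10^-5 A.

3.42×10^-5 A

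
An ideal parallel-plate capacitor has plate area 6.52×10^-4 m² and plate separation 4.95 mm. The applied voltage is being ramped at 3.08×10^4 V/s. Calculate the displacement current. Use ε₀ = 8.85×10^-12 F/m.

3.59×10^-8 A

The field between the plates is E = V/d, so dE/dt = (3.08×10^4)/(4.95×10^-3 m) = 6.222×10^6 V/(m·s).
I_d = ε₀ A (dE/dt) = (8.85×10^-12)(6.52×10^-4)(6.222×10^6) = 3.59×10^-8 A.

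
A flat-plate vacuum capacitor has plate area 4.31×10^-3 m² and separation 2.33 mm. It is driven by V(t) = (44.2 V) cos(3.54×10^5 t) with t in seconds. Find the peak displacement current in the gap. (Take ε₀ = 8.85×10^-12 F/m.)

2.56×10^-4 A

(dE/dt)_max = V₀ω/d = 6.715×10^9 V/(m·s); ω = 3.54×10^5 rad/s.
I_d,max = ε₀ A (dE/dt)_max = (8.85×10^-12)(4.31×10^-3)(6.715×10^9) = 2.56×10^-4 A.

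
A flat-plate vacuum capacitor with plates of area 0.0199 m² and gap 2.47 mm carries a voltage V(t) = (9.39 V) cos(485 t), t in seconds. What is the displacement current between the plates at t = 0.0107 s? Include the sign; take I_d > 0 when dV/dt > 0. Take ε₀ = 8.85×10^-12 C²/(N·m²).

2.88×10^-7 A

C = ε₀A/d = (8.85×10^-12)(0.0199)/(2.47×10^-3) = 7.130×10^-11 F. dV/dt = V₀ω·−sin(ωt); at ωt = 5.1895 rad this factor is 0.8883.
I_d = C dV/dt = (7.130×10^-11)(9.39)(485)(0.8883) = 2.88×10^-7 A.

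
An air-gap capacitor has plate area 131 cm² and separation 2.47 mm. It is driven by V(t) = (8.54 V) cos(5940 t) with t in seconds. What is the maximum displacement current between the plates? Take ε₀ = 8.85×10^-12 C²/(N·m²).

C = ε₀A/d = (8.85×10^-12)(0.0131)/(2.47×10^-3) = 4.694×10^-11 F; ω = 5940 rad/s.
I_d = C dV/dt, so |I_d|_max = C V₀ ω = (4.694×10^-11)(8.54)(5940) = 2.38×10^-6 A.

2.38×10^-6 A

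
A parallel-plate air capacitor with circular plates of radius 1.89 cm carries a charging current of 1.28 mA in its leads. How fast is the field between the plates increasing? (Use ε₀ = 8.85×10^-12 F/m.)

1.29×10^11 V/(m·s)

By continuity, I_d in the gap equals the 1.28 mA flowing in the wire.
Inverting I_d = ε₀ A dE/dt gives dE/dt = 1.28×10^-3 / (8.85×10^-12 · 1.122×10^-3) = 1.29×10^11 V/(m·s).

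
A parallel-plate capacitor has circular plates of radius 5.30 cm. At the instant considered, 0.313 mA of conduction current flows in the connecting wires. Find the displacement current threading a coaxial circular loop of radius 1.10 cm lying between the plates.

Between the plates the displacement current equals the wire current: I_d = 0.313 mA = 3.13×10^-4 A.
Through an area πr² the displacement current is I_d·(πr²/πR²) = I_d (r/R)² = 1.35×10^-5 A.

1.35×10^-5 A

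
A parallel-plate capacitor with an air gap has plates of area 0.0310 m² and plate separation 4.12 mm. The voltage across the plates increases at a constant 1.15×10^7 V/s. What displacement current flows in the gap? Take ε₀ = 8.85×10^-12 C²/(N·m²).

The field between the plates is E = V/d, so dE/dt = (1.15×10^7)/(4.12×10^-3 m) = 2.791×10^9 V/(m·s).
I_d = ε₀ A (dE/dt) = (8.85×10^-12)(0.0310)(2.791×10^9) = 7.66×10^-4 A.

7.66×10^-4 A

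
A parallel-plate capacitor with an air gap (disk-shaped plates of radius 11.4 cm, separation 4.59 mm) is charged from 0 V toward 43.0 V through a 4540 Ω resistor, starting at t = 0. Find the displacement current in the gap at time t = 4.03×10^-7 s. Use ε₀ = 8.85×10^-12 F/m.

3.07×10^-3 A

With C = ε₀A/d = (8.85×10^-12)(0.04083)/(4.59×10^-3) = 7.872×10^-11 F, the time constant is τ = RC = 3.574×10^-7 s, so t/τ = 1.128 and e^(−t/τ) = 0.3237.
I_d = I_cond = (V₀/R) e^(−t/τ) = (9.471×10^-3)(0.3237) = 3.07×10^-3 A.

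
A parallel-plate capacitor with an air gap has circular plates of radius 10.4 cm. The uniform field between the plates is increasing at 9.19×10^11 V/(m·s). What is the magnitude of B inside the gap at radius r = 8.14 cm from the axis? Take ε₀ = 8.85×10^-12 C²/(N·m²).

4.16×10^-7 T

Total displacement current: I_d = ε₀(πR²)(dE/dt) = (8.85×10^-12)(0.03398)(9.19×10^11) = 0.2764 A.
An Ampèrian loop of radius r encloses a fraction (r/R)² of I_d. Then B·2πr = μ₀ I_d (r/R)², giving B = μ₀ I_d r/(2πR²) = 4.16×10^-7 T.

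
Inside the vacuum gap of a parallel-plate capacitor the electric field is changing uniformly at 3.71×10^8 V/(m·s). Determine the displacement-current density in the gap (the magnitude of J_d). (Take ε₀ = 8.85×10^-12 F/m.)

3.28×10^-3 A/m²

The displacement-current density is ε₀ ∂E/∂t = (8.85×10^-12)(3.71×10^8) = 3.28×10^-3 A/m².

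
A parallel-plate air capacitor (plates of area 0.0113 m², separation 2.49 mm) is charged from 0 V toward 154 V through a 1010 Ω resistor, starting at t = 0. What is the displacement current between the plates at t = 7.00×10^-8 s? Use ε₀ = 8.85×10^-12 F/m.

0.0271 A

C = ε₀A/d = (8.85×10^-12)(0.0113)/(2.49×10^-3) = 4.016×10^-11 F, so τ = RC = 4.056×10^-8 s.
The conduction current is I(t) = (V₀/R) e^(−t/τ), and the displacement current between the plates equals it.
t/τ = 1.726; I_d = (154/1010) · e^(−1.726) = (0.1525)(0.1780) = 0.0271 A.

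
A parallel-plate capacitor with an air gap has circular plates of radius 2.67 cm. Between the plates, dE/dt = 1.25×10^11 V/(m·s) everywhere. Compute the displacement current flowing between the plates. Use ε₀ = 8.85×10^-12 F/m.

2.48×10^-3 A

With a uniform field, Φ_E = EA, so I_d = ε₀ A dE/dt = 2.48×10^-3 A.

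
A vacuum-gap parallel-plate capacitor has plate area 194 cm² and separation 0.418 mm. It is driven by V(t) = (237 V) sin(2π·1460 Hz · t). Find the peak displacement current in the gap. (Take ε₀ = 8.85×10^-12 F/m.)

8.93×10^-4 A

C = ε₀A/d = (8.85×10^-12)(0.0194)/(4.18×10^-4) = 4.107×10^-10 F; ω = 2πf = 9173 rad/s.
I_d = C dV/dt, so |I_d|_max = C V₀ ω = (4.107×10^-10)(237)(9173) = 8.93×10^-4 A.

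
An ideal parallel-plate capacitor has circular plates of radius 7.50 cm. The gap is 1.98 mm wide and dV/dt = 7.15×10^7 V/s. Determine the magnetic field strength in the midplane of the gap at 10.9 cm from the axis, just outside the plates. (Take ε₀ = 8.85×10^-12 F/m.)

With E = V/d, dE/dt = 3.611×10^10 V/(m·s) and πR² = 0.01767 m², giving I_d = ε₀ πR² dE/dt = 5.647×10^-3 A.
With r > R the enclosed displacement current is the full I_d; B = μ₀ I_d / (2πr) = 1.04×10^-8 T.

1.04×10^-8 T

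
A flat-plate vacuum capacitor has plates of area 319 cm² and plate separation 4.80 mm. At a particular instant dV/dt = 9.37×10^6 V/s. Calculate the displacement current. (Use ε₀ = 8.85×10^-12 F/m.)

5.51×10^-4 A

The field between the plates is E = V/d, so dE/dt = (9.37×10^6)/(4.80×10^-3 m) = 1.952×10^9 V/(m·s).
I_d = ε₀ A (dE/dt) = (8.85×10^-12)(0.0319)(1.952×10^9) = 5.51×10^-4 A.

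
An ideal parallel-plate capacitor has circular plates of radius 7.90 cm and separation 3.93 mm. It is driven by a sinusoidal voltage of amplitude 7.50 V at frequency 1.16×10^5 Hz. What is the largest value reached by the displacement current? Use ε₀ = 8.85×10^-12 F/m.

2.41×10^-4 A

C = ε₀A/d = (8.85×10^-12)(0.01961)/(3.93×10^-3) = 4.416×10^-11 F; ω = 2πf = 7.288×10^5 rad/s.
I_d = C dV/dt, so |I_d|_max = C V₀ ω = (4.416×10^-11)(7.50)(7.288×10^5) = 2.41×10^-4 A.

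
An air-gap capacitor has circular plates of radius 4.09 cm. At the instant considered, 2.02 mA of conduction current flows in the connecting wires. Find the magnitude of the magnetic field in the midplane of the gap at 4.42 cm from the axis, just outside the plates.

Between the plates the displacement current equals the wire current: I_d = 2.02 mA = 2.02×10^-3 A.
Outside the plates the loop encloses all of I_d, so B·2πr = μ₀ I_d and B = 9.14×10^-9 T.

9.14×10^-9 T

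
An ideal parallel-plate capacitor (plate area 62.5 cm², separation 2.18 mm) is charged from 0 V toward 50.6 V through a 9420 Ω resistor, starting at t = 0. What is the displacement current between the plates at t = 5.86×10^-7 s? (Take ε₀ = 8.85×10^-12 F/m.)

4.63×10^-4 A

C = ε₀A/d = (8.85×10^-12)(6.25×10^-3)/(2.18×10^-3) = 2.537×10^-11 F and τ = RC = 2.390×10^-7 s. I_d in the gap equals the RC charging current.
I_d(t) = (V₀/R) e^(−t/τ) = 5.372×10^-3 · e^(−2.452) = 4.63×10^-4 A.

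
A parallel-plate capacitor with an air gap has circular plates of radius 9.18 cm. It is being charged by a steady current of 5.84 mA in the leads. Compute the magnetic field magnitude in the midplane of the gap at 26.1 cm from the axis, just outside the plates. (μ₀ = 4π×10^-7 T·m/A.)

4.48×10^-9 T

By continuity the displacement current in the gap matches the conduction current: I_d = 5.84×10^-3 A.
For r ≥ R the full I_d is enclosed: B = μ₀ I_d/(2πr) = (4π×10^-7)(5.84×10^-3)/(2π·0.261) = 4.48×10^-9 T.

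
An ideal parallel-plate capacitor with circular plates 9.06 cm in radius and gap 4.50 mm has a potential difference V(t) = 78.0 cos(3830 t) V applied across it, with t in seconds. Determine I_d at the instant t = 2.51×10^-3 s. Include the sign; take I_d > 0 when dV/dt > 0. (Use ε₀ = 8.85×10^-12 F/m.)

C = ε₀A/d = (8.85×10^-12)(0.02579)/(4.50×10^-3) = 5.072×10^-11 F. dV/dt = V₀ω·−sin(ωt); at ωt = 9.6133 rad this factor is 0.1874.
I_d = C dV/dt = (5.072×10^-11)(78.0)(3830)(0.1874) = 2.84×10^-6 A.

2.84×10^-6 A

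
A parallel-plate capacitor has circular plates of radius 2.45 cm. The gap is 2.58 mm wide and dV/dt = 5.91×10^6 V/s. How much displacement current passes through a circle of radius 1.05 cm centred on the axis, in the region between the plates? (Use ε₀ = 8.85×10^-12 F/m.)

7.02×10^-6 A

I_d = C dV/dt with C = ε₀πR²/d = 6.469×10^-12 F, so I_d = (6.469×10^-12)(5.91×10^6) = 3.823×10^-5 A.
The field is uniform, so I_d,enc = I_d (r/R)² = (3.823×10^-5)(1.05/2.45)² = 7.02×10^-6 A.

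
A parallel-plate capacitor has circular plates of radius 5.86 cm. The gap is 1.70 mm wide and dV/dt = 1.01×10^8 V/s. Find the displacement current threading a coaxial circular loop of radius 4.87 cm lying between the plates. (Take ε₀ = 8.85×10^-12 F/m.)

I_d = C dV/dt with C = ε₀πR²/d = 5.617×10^-11 F, so I_d = (5.617×10^-11)(1.01×10^8) = 5.673×10^-3 A.
The field is uniform, so I_d,enc = I_d (r/R)² = (5.673×10^-3)(4.87/5.86)² = 3.92×10^-3 A.

3.92×10^-3 A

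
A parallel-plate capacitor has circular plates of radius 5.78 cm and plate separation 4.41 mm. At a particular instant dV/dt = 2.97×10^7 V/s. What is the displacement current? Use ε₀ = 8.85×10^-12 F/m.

6.26×10^-4 A

E = V/d so dE/dt = (dV/dt)/d = 6.735×10^9 V/(m·s), and I_d = ε₀ A dE/dt = (8.85×10^-12)(0.01050)(6.735×10^9) = 6.26×10^-4 A.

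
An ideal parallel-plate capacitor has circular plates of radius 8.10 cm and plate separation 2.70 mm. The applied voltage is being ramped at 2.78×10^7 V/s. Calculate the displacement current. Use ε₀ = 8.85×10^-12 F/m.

1.88×10^-3 A

E = V/d so dE/dt = (dV/dt)/d = 1.030×10^10 V/(m·s), and I_d = ε₀ A dE/dt = (8.85×10^-12)(0.02061)(1.030×10^10) = 1.88×10^-3 A.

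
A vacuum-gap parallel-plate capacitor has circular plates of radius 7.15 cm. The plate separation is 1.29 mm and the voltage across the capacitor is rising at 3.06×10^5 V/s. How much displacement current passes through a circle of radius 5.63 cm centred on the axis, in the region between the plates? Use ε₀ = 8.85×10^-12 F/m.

With E = V/d, dE/dt = 2.372×10^8 V/(m·s) and πR² = 0.01606 m², giving I_d = ε₀ πR² dE/dt = 3.371×10^-5 A.
Since J_d is uniform, the enclosed fraction is (r/R)² = 0.6200, giving I_d,enc = 2.09×10^-5 A.

2.09×10^-5 A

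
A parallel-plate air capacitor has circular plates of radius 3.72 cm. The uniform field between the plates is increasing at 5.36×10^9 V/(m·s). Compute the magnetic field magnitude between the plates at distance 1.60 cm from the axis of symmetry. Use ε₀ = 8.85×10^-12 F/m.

4.77×10^-10 T

Total displacement current: I_d = ε₀(πR²)(dE/dt) = (8.85×10^-12)(4.347×10^-3)(5.36×10^9) = 2.062×10^-4 A.
∮B·dl = μ₀ I_d,enc with I_d,enc = I_d r²/R² = 3.815×10^-5 A; so B = μ₀ I_d,enc/(2πr) = 4.77×10^-10 T.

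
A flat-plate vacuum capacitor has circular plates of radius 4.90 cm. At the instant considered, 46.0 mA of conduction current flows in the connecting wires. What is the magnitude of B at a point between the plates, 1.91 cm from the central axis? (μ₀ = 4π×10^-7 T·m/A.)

By continuity the displacement current in the gap matches the conduction current: I_d = 0.0460 A.
For r < R the Ampère–Maxwell law gives B(2πr) = μ₀ I_d (r²/R²), so B = μ₀ I_d r/(2πR²) = (4π×10^-7)(0.0460)(0.0191)/(2π·0.0490²) = 7.32×10^-8 T.

7.32×10^-8 T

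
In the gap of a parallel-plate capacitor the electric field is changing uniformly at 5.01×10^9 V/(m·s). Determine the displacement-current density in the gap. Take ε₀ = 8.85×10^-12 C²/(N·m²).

J_d = ε₀ dE/dt = (8.85×10^-12)(5.01×10^9) = 0.0443 A/m².

0.0443 A/m²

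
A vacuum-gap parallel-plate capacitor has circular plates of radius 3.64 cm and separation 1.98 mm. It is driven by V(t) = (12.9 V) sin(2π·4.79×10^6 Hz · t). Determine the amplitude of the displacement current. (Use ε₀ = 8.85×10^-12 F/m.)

7.22×10^-3 A

(dE/dt)_max = V₀ω/d = 1.961×10^11 V/(m·s); ω = 2πf = 3.010×10^7 rad/s.
I_d,max = ε₀ A (dE/dt)_max = (8.85×10^-12)(4.162×10^-3)(1.961×10^11) = 7.22×10^-3 A.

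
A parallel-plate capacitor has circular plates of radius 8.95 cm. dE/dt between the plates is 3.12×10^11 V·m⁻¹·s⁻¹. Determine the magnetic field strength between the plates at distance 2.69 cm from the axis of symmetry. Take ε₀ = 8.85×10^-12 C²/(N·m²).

4.67×10^-8 T

Through the whole plate area (πR² = 0.02516 m²), I_d = ε₀ πR² dE/dt = 0.06947 A.
∮B·dl = μ₀ I_d,enc with I_d,enc = I_d r²/R² = 6.276×10^-3 A; so B = μ₀ I_d,enc/(2πr) = 4.67×10^-8 T.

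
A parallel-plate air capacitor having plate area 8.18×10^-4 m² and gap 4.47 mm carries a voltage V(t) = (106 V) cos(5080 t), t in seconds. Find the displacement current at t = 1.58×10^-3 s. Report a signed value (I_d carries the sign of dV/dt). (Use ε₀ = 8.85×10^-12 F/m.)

-8.59×10^-7 A

dE/dt = (V₀ω/d)·−sin(ωt) with ωt = 8.0264 rad: (106)(5080)(-0.9852)/(4.47×10^-3) = -1.187×10^8 V/(m·s).
I_d = ε₀ A dE/dt = (8.85×10^-12)(8.18×10^-4)(-1.187×10^8) = -8.59×10^-7 A.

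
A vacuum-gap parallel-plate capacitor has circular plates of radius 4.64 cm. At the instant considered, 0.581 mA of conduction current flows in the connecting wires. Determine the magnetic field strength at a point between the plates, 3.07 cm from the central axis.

By continuity the displacement current in the gap matches the conduction current: I_d = 5.81×10^-4 A.
An Ampèrian loop of radius r encloses a fraction (r/R)² of I_d. Then B·2πr = μ₀ I_d (r/R)², giving B = μ₀ I_d r/(2πR²) = 1.66×10^-9 T.

1.66×10^-9 T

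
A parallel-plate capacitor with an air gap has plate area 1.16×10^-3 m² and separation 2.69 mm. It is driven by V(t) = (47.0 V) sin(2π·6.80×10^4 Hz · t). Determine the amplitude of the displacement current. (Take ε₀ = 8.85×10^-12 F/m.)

(dE/dt)_max = V₀ω/d = 7.466×10^9 V/(m·s); ω = 2πf = 4.273×10^5 rad/s.
I_d,max = ε₀ A (dE/dt)_max = (8.85×10^-12)(1.16×10^-3)(7.466×10^9) = 7.66×10^-5 A.

7.66×10^-5 A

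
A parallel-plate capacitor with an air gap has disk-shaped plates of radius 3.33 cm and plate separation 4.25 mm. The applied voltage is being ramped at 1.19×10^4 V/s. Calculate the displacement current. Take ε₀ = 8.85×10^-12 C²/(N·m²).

E = V/d so dE/dt = (dV/dt)/d = 2.800×10^6 V/(m·s), and I_d = ε₀ A dE/dt = (8.85×10^-12)(3.484×10^-3)(2.800×10^6) = 8.63×10^-8 A.

8.63×10^-8 A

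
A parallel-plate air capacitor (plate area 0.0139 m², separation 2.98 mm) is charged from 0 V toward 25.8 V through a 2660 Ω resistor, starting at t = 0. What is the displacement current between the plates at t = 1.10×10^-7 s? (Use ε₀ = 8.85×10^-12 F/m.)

C = ε₀A/d = (8.85×10^-12)(0.0139)/(2.98×10^-3) = 4.128×10^-11 F, so τ = RC = 1.098×10^-7 s.
The conduction current is I(t) = (V₀/R) e^(−t/τ), and the displacement current between the plates equals it.
t/τ = 1.002; I_d = (25.8/2660) · e^(−1.002) = (9.699×10^-3)(0.3671) = 3.56×10^-3 A.

3.56×10^-3 A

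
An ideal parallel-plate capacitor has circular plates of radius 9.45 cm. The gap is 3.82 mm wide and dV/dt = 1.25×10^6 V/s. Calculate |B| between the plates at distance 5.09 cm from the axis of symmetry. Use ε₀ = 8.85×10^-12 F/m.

9.26×10^-11 T

With E = V/d, dE/dt = 3.272×10^8 V/(m·s) and πR² = 0.02806 m², giving I_d = ε₀ πR² dE/dt = 8.125×10^-5 A.
An Ampèrian loop of radius r encloses a fraction (r/R)² of I_d. Then B·2πr = μ₀ I_d (r/R)², giving B = μ₀ I_d r/(2πR²) = 9.26×10^-11 T.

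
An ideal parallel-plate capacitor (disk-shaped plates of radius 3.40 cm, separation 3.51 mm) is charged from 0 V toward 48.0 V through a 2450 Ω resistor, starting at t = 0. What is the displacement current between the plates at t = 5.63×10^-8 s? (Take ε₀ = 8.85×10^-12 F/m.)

C = ε₀A/d = (8.85×10^-12)(3.632×10^-3)/(3.51×10^-3) = 9.158×10^-12 F and τ = RC = 2.244×10^-8 s. I_d in the gap equals the RC charging current.
I_d(t) = (V₀/R) e^(−t/τ) = 0.01959 · e^(−2.509) = 1.59×10^-3 A.

1.59×10^-3 A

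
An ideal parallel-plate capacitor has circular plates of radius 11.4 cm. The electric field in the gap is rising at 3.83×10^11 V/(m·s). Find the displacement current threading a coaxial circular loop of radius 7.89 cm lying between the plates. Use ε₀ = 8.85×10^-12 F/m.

Through the whole plate area (πR² = 0.04083 m²), I_d = ε₀ πR² dE/dt = 0.1384 A.
The field is uniform, so I_d,enc = I_d (r/R)² = (0.1384)(7.89/11.4)² = 0.0663 A.

0.0663 A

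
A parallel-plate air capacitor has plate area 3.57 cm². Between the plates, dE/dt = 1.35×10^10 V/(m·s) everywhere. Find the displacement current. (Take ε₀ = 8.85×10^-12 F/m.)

I_d = ε₀ A (dE/dt) = (8.85×10^-12)(3.57×10^-4 m²)(1.35×10^10) = 4.27×10^-5 A.

4.27×10^-5 A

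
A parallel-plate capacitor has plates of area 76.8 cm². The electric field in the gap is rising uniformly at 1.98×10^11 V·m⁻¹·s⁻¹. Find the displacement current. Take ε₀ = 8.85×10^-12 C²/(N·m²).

0.0135 A

The displacement current is ε₀ times dΦ_E/dt = ε₀ A dE/dt = (8.85×10^-12)(7.68×10^-3)(1.98×10^11) = 0.0135 A.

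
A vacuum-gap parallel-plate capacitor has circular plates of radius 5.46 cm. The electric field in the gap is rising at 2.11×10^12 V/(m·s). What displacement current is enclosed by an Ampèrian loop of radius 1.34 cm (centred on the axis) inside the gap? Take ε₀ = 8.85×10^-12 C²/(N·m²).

0.0105 A

I_d = ε₀ dΦ_E/dt = ε₀ πR² (dE/dt) = (8.85×10^-12)(9.366×10^-3)(2.11×10^12) = 0.1749 A through the full plate area.
Since J_d is uniform, the enclosed fraction is (r/R)² = 0.06023, giving I_d,enc = 0.0105 A.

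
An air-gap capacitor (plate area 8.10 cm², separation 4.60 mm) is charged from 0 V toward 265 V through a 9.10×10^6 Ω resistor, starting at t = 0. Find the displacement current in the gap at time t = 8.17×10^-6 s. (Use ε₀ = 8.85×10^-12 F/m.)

1.64×10^-5 A

C = ε₀A/d = (8.85×10^-12)(8.10×10^-4)/(4.60×10^-3) = 1.558×10^-12 F, so τ = RC = 1.418×10^-5 s.
The conduction current is I(t) = (V₀/R) e^(−t/τ), and the displacement current between the plates equals it.
t/τ = 0.5762; I_d = (265/9.10×10^6) · e^(−0.5762) = (2.912×10^-5)(0.5620) = 1.64×10^-5 A.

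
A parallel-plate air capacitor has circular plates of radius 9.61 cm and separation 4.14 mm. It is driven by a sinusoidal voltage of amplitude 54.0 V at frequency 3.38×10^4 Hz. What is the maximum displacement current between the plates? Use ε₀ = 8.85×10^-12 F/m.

7.11×10^-4 A

(dE/dt)_max = V₀ω/d = 2.770×10^9 V/(m·s); ω = 2πf = 2.124×10^5 rad/s.
I_d,max = ε₀ A (dE/dt)_max = (8.85×10^-12)(0.02901)(2.770×10^9) = 7.11×10^-4 A.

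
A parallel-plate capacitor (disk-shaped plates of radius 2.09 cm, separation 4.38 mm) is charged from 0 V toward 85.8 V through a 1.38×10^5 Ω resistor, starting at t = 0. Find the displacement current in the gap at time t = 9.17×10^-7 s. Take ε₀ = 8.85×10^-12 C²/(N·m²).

With C = ε₀A/d = (8.85×10^-12)(1.372×10^-3)/(4.38×10^-3) = 2.772×10^-12 F, the time constant is τ = RC = 3.825×10^-7 s, so t/τ = 2.397 and e^(−t/τ) = 0.09099.
I_d = I_cond = (V₀/R) e^(−t/τ) = (6.217×10^-4)(0.09099) = 5.66×10^-5 A.

5.66×10^-5 A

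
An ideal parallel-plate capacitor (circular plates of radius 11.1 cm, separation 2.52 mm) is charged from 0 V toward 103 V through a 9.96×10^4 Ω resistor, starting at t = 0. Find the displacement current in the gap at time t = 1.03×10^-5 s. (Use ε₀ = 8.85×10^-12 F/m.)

C = ε₀A/d = (8.85×10^-12)(0.03871)/(2.52×10^-3) = 1.359×10^-10 F and τ = RC = 1.354×10^-5 s. I_d in the gap equals the RC charging current.
I_d(t) = (V₀/R) e^(−t/τ) = 1.034×10^-3 · e^(−0.7607) = 4.83×10^-4 A.

4.83×10^-4 A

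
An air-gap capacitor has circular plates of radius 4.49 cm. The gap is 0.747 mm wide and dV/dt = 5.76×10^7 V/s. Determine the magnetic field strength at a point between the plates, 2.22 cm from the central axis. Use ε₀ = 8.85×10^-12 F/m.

I_d = C dV/dt with C = ε₀πR²/d = 7.503×10^-11 F, so I_d = (7.503×10^-11)(5.76×10^7) = 4.322×10^-3 A.
An Ampèrian loop of radius r encloses a fraction (r/R)² of I_d. Then B·2πr = μ₀ I_d (r/R)², giving B = μ₀ I_d r/(2πR²) = 9.52×10^-9 T.

9.52×10^-9 T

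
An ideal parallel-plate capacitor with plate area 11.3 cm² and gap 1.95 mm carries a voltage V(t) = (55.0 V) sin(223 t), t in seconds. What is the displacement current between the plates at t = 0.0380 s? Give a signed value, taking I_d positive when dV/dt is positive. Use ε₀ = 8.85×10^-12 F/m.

-3.65×10^-8 A

C = ε₀A/d = (8.85×10^-12)(1.13×10^-3)/(1.95×10^-3) = 5.128×10^-12 F. dV/dt = V₀ω·cos(ωt); at ωt = 8.474 rad this factor is -0.5811.
I_d = C dV/dt = (5.128×10^-12)(55.0)(223)(-0.5811) = -3.65×10^-8 A.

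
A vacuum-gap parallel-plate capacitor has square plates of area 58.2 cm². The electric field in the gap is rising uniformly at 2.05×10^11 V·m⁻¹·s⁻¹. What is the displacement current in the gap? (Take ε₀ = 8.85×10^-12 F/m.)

0.0106 A

The displacement current is ε₀ times dΦ_E/dt = ε₀ A dE/dt = (8.85×10^-12)(5.82×10^-3)(2.05×10^11) = 0.0106 A.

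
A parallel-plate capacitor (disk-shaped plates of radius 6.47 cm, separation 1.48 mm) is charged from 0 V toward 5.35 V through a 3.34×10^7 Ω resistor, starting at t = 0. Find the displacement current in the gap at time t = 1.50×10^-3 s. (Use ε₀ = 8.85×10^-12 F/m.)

9.05×10^-8 A

C = ε₀A/d = (8.85×10^-12)(0.01315)/(1.48×10^-3) = 7.863×10^-11 F, so τ = RC = 2.626×10^-3 s.
The conduction current is I(t) = (V₀/R) e^(−t/τ), and the displacement current between the plates equals it.
t/τ = 0.5712; I_d = (5.35/3.34×10^7) · e^(−0.5712) = (1.602×10^-7)(0.5648) = 9.05×10^-8 A.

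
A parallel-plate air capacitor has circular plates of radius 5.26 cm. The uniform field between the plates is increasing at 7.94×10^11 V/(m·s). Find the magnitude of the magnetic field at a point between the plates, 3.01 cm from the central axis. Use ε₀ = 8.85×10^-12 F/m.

1.33×10^-7 T

I_d = ε₀ dΦ_E/dt = ε₀ πR² (dE/dt) = (8.85×10^-12)(8.692×10^-3)(7.94×10^11) = 0.06108 A through the full plate area.
For r < R the Ampère–Maxwell law gives B(2πr) = μ₀ I_d (r²/R²), so B = μ₀ I_d r/(2πR²) = (4π×10^-7)(0.06108)(0.0301)/(2π·0.0526²) = 1.33×10^-7 T.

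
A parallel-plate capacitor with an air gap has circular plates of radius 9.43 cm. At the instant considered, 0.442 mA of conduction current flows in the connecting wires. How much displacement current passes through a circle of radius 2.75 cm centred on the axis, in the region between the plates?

3.76×10^-5 A

By continuity the displacement current in the gap matches the conduction current: I_d = 4.42×10^-4 A.
Since J_d is uniform, the enclosed fraction is (r/R)² = 0.08504, giving I_d,enc = 3.76×10^-5 A.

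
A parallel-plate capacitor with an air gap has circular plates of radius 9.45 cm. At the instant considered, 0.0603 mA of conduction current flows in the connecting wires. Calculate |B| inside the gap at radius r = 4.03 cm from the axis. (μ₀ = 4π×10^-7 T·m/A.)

5.44×10^-11 T

By continuity the displacement current in the gap matches the conduction current: I_d = 6.03×10^-5 A.
An Ampèrian loop of radius r encloses a fraction (r/R)² of I_d. Then B·2πr = μ₀ I_d (r/R)², giving B = μ₀ I_d r/(2πR²) = 5.44×10^-11 T.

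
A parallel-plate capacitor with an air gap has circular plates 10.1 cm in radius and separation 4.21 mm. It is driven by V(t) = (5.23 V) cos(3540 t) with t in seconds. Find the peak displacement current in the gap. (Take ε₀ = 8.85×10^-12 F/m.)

1.25×10^-6 A

(dE/dt)_max = V₀ω/d = 4.398×10^6 V/(m·s); ω = 3540 rad/s.
I_d,max = ε₀ A (dE/dt)_max = (8.85×10^-12)(0.03205)(4.398×10^6) = 1.25×10^-6 A.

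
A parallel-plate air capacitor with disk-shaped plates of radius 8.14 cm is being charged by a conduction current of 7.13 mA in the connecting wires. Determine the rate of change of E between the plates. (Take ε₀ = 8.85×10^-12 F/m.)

3.87×10^10 V/(m·s)

The displacement current between the plates equals the conduction current, I_d = 7.13 mA.
Inverting I_d = ε₀ A dE/dt gives dE/dt = 7.13×10^-3 / (8.85×10^-12 · 0.02082) = 3.87×10^10 V/(m·s).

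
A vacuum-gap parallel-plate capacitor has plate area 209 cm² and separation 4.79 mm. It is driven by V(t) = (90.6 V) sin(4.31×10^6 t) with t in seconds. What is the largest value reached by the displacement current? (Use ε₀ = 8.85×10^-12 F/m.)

The displacement current equals the conduction current C dV/dt, which peaks at C V₀ ω.
With C = ε₀A/d = (8.85×10^-12)(0.0209)/(4.79×10^-3) = 3.861×10^-11 F and ω = 4.31×10^6 rad/s, I_d,max = (3.861×10^-11)(90.6)(4.31×10^6) = 0.0151 A.

0.0151 A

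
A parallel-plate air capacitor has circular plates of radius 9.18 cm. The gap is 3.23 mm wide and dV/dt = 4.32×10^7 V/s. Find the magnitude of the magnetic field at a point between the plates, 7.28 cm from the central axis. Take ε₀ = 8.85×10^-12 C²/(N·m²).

5.41×10^-9 T

dE/dt = (dV/dt)/d = 1.337×10^10 V/(m·s); I_d = ε₀(πR²)(dE/dt) = (8.85×10^-12)(0.02647)(1.337×10^10) = 3.132×10^-3 A.
∮B·dl = μ₀ I_d,enc with I_d,enc = I_d r²/R² = 1.970×10^-3 A; so B = μ₀ I_d,enc/(2πr) = 5.41×10^-9 T.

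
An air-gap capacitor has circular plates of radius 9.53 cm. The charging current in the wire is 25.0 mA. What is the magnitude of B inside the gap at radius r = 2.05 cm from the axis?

By continuity the displacement current in the gap matches the conduction current: I_d = 0.0250 A.
An Ampèrian loop of radius r encloses a fraction (r/R)² of I_d. Then B·2πr = μ₀ I_d (r/R)², giving B = μ₀ I_d r/(2πR²) = 1.13×10^-8 T.

1.13×10^-8 T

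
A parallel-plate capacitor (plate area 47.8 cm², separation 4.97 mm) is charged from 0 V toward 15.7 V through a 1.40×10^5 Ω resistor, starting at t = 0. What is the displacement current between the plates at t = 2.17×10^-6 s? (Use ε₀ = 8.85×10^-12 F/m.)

C = ε₀A/d = (8.85×10^-12)(4.78×10^-3)/(4.97×10^-3) = 8.512×10^-12 F and τ = RC = 1.192×10^-6 s. I_d in the gap equals the RC charging current.
I_d(t) = (V₀/R) e^(−t/τ) = 1.121×10^-4 · e^(−1.820) = 1.82×10^-5 A.

1.82×10^-5 A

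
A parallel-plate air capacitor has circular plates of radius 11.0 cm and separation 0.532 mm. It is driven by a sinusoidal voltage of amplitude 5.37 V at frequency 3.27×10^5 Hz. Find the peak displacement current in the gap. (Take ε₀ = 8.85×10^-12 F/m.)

The displacement current equals the conduction current C dV/dt, which peaks at C V₀ ω.
With C = ε₀A/d = (8.85×10^-12)(0.03801)/(5.32×10^-4) = 6.323×10^-10 F and ω = 2πf = 2.055×10^6 rad/s, I_d,max = (6.323×10^-10)(5.37)(2.055×10^6) = 6.98×10^-3 A.

6.98×10^-3 A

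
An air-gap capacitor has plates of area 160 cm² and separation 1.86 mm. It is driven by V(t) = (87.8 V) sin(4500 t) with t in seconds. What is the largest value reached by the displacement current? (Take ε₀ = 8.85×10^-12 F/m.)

3.01×10^-5 A

C = ε₀A/d = (8.85×10^-12)(0.0160)/(1.86×10^-3) = 7.613×10^-11 F; ω = 4500 rad/s.
I_d = C dV/dt, so |I_d|_max = C V₀ ω = (7.613×10^-11)(87.8)(4500) = 3.01×10^-5 A.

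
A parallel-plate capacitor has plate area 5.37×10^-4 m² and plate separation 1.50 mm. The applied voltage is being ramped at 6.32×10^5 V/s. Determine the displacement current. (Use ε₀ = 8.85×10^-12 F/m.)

C = ε₀A/d = (8.85×10^-12)(5.37×10^-4)/(1.50×10^-3) = 3.168×10^-12 F.
I_d = C dV/dt = (3.168×10^-12)(6.32×10^5) = 2.00×10^-6 A.

2.00×10^-6 A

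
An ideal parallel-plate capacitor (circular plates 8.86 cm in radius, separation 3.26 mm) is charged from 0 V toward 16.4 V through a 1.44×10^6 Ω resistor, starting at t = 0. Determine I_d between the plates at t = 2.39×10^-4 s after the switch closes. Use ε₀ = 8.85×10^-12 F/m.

9.55×10^-7 A

With C = ε₀A/d = (8.85×10^-12)(0.02466)/(3.26×10^-3) = 6.695×10^-11 F, the time constant is τ = RC = 9.641×10^-5 s, so t/τ = 2.479 and e^(−t/τ) = 0.08383.
I_d = I_cond = (V₀/R) e^(−t/τ) = (1.139×10^-5)(0.08383) = 9.55×10^-7 A.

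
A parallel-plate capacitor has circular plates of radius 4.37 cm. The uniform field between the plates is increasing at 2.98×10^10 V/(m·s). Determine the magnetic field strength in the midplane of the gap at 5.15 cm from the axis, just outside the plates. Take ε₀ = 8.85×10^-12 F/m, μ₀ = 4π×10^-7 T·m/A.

6.14×10^-9 T

Total displacement current: I_d = ε₀(πR²)(dE/dt) = (8.85×10^-12)(5.999×10^-3)(2.98×10^10) = 1.582×10^-3 A.
With r > R the enclosed displacement current is the full I_d; B = μ₀ I_d / (2πr) = 6.14×10^-9 T.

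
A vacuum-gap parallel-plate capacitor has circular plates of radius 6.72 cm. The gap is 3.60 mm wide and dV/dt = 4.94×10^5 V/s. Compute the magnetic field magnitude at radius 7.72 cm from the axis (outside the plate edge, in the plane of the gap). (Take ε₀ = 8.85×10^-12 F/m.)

With E = V/d, dE/dt = 1.372×10^8 V/(m·s) and πR² = 0.01419 m², giving I_d = ε₀ πR² dE/dt = 1.723×10^-5 A.
With r > R the enclosed displacement current is the full I_d; B = μ₀ I_d / (2πr) = 4.46×10^-11 T.

4.46×10^-11 T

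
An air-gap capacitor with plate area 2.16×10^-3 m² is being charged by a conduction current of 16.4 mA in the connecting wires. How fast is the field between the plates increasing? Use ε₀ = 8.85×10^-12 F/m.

8.58×10^11 V/(m·s)

The displacement current between the plates equals the conduction current, I_d = 16.4 mA.
Then dE/dt = I_d/(ε₀A) = 8.58×10^11 V/(m·s).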